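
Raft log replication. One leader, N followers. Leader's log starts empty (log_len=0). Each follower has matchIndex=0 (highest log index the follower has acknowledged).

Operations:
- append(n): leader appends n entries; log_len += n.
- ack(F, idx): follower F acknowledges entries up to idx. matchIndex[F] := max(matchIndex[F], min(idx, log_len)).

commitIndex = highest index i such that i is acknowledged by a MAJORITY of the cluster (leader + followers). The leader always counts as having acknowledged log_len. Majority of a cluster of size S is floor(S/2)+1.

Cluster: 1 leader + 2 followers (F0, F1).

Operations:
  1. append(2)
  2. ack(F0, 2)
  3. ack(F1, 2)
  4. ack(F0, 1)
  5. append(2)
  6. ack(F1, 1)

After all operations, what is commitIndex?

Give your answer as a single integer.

Answer: 2

Derivation:
Op 1: append 2 -> log_len=2
Op 2: F0 acks idx 2 -> match: F0=2 F1=0; commitIndex=2
Op 3: F1 acks idx 2 -> match: F0=2 F1=2; commitIndex=2
Op 4: F0 acks idx 1 -> match: F0=2 F1=2; commitIndex=2
Op 5: append 2 -> log_len=4
Op 6: F1 acks idx 1 -> match: F0=2 F1=2; commitIndex=2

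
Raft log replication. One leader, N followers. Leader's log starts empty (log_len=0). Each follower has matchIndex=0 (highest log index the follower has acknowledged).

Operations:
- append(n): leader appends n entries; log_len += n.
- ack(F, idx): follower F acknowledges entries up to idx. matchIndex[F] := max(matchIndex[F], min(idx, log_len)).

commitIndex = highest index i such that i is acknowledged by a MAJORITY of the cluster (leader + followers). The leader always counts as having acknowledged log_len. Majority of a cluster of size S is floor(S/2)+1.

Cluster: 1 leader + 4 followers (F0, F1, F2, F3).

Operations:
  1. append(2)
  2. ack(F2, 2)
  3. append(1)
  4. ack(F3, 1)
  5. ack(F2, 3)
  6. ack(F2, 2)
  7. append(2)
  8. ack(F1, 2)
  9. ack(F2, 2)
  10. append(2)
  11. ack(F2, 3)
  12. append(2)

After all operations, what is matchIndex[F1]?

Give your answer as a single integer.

Answer: 2

Derivation:
Op 1: append 2 -> log_len=2
Op 2: F2 acks idx 2 -> match: F0=0 F1=0 F2=2 F3=0; commitIndex=0
Op 3: append 1 -> log_len=3
Op 4: F3 acks idx 1 -> match: F0=0 F1=0 F2=2 F3=1; commitIndex=1
Op 5: F2 acks idx 3 -> match: F0=0 F1=0 F2=3 F3=1; commitIndex=1
Op 6: F2 acks idx 2 -> match: F0=0 F1=0 F2=3 F3=1; commitIndex=1
Op 7: append 2 -> log_len=5
Op 8: F1 acks idx 2 -> match: F0=0 F1=2 F2=3 F3=1; commitIndex=2
Op 9: F2 acks idx 2 -> match: F0=0 F1=2 F2=3 F3=1; commitIndex=2
Op 10: append 2 -> log_len=7
Op 11: F2 acks idx 3 -> match: F0=0 F1=2 F2=3 F3=1; commitIndex=2
Op 12: append 2 -> log_len=9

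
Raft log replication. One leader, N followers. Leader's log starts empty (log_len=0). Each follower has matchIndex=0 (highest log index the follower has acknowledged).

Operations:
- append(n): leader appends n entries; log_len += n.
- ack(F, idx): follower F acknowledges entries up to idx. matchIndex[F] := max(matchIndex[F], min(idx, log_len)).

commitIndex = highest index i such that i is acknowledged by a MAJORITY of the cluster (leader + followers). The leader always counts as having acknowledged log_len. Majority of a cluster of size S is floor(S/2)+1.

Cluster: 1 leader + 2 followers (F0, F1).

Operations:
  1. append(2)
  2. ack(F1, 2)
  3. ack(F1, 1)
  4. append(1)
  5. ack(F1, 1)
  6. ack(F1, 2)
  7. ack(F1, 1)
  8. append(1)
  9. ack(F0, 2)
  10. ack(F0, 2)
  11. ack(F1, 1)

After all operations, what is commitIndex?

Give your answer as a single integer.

Op 1: append 2 -> log_len=2
Op 2: F1 acks idx 2 -> match: F0=0 F1=2; commitIndex=2
Op 3: F1 acks idx 1 -> match: F0=0 F1=2; commitIndex=2
Op 4: append 1 -> log_len=3
Op 5: F1 acks idx 1 -> match: F0=0 F1=2; commitIndex=2
Op 6: F1 acks idx 2 -> match: F0=0 F1=2; commitIndex=2
Op 7: F1 acks idx 1 -> match: F0=0 F1=2; commitIndex=2
Op 8: append 1 -> log_len=4
Op 9: F0 acks idx 2 -> match: F0=2 F1=2; commitIndex=2
Op 10: F0 acks idx 2 -> match: F0=2 F1=2; commitIndex=2
Op 11: F1 acks idx 1 -> match: F0=2 F1=2; commitIndex=2

Answer: 2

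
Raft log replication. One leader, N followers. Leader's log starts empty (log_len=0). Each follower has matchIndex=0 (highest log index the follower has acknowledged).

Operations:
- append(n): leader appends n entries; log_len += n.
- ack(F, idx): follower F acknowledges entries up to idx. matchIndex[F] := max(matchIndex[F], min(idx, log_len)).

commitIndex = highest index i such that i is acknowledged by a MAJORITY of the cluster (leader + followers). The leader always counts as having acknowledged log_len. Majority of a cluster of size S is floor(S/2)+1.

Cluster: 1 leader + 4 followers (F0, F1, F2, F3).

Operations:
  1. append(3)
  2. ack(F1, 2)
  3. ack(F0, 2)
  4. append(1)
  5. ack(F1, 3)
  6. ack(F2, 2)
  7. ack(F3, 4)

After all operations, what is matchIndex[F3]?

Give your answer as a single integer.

Answer: 4

Derivation:
Op 1: append 3 -> log_len=3
Op 2: F1 acks idx 2 -> match: F0=0 F1=2 F2=0 F3=0; commitIndex=0
Op 3: F0 acks idx 2 -> match: F0=2 F1=2 F2=0 F3=0; commitIndex=2
Op 4: append 1 -> log_len=4
Op 5: F1 acks idx 3 -> match: F0=2 F1=3 F2=0 F3=0; commitIndex=2
Op 6: F2 acks idx 2 -> match: F0=2 F1=3 F2=2 F3=0; commitIndex=2
Op 7: F3 acks idx 4 -> match: F0=2 F1=3 F2=2 F3=4; commitIndex=3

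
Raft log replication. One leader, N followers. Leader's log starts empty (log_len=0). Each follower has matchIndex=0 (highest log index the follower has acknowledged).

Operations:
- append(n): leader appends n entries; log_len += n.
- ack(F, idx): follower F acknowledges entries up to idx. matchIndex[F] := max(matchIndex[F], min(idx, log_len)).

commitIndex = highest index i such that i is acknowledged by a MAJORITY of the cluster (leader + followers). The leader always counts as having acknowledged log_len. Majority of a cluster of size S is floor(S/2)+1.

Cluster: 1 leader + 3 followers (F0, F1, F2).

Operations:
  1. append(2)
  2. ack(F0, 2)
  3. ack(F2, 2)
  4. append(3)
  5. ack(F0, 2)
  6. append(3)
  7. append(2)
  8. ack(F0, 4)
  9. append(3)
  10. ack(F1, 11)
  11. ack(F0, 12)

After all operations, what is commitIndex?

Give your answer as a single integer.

Answer: 11

Derivation:
Op 1: append 2 -> log_len=2
Op 2: F0 acks idx 2 -> match: F0=2 F1=0 F2=0; commitIndex=0
Op 3: F2 acks idx 2 -> match: F0=2 F1=0 F2=2; commitIndex=2
Op 4: append 3 -> log_len=5
Op 5: F0 acks idx 2 -> match: F0=2 F1=0 F2=2; commitIndex=2
Op 6: append 3 -> log_len=8
Op 7: append 2 -> log_len=10
Op 8: F0 acks idx 4 -> match: F0=4 F1=0 F2=2; commitIndex=2
Op 9: append 3 -> log_len=13
Op 10: F1 acks idx 11 -> match: F0=4 F1=11 F2=2; commitIndex=4
Op 11: F0 acks idx 12 -> match: F0=12 F1=11 F2=2; commitIndex=11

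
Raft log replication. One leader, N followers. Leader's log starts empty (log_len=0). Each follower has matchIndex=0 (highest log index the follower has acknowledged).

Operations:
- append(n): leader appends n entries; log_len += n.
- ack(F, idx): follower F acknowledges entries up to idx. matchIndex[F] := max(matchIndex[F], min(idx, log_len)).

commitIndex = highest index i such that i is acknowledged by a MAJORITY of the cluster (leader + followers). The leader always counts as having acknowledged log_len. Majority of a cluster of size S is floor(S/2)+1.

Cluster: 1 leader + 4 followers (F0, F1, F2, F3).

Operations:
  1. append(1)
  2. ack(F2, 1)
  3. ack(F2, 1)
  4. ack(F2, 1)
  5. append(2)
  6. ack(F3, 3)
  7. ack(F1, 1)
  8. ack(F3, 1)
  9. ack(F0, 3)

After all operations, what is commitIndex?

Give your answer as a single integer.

Op 1: append 1 -> log_len=1
Op 2: F2 acks idx 1 -> match: F0=0 F1=0 F2=1 F3=0; commitIndex=0
Op 3: F2 acks idx 1 -> match: F0=0 F1=0 F2=1 F3=0; commitIndex=0
Op 4: F2 acks idx 1 -> match: F0=0 F1=0 F2=1 F3=0; commitIndex=0
Op 5: append 2 -> log_len=3
Op 6: F3 acks idx 3 -> match: F0=0 F1=0 F2=1 F3=3; commitIndex=1
Op 7: F1 acks idx 1 -> match: F0=0 F1=1 F2=1 F3=3; commitIndex=1
Op 8: F3 acks idx 1 -> match: F0=0 F1=1 F2=1 F3=3; commitIndex=1
Op 9: F0 acks idx 3 -> match: F0=3 F1=1 F2=1 F3=3; commitIndex=3

Answer: 3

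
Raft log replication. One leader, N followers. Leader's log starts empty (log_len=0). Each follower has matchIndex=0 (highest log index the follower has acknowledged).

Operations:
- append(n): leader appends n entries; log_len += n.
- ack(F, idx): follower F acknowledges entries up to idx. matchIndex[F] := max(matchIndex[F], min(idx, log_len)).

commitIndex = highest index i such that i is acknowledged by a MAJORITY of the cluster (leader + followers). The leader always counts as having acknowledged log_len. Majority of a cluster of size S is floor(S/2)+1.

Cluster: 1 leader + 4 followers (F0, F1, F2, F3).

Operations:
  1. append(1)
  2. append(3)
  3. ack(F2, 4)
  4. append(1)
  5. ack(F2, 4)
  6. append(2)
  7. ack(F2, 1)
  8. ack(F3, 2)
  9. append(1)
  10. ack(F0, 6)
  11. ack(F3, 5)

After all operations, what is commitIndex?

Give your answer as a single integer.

Answer: 5

Derivation:
Op 1: append 1 -> log_len=1
Op 2: append 3 -> log_len=4
Op 3: F2 acks idx 4 -> match: F0=0 F1=0 F2=4 F3=0; commitIndex=0
Op 4: append 1 -> log_len=5
Op 5: F2 acks idx 4 -> match: F0=0 F1=0 F2=4 F3=0; commitIndex=0
Op 6: append 2 -> log_len=7
Op 7: F2 acks idx 1 -> match: F0=0 F1=0 F2=4 F3=0; commitIndex=0
Op 8: F3 acks idx 2 -> match: F0=0 F1=0 F2=4 F3=2; commitIndex=2
Op 9: append 1 -> log_len=8
Op 10: F0 acks idx 6 -> match: F0=6 F1=0 F2=4 F3=2; commitIndex=4
Op 11: F3 acks idx 5 -> match: F0=6 F1=0 F2=4 F3=5; commitIndex=5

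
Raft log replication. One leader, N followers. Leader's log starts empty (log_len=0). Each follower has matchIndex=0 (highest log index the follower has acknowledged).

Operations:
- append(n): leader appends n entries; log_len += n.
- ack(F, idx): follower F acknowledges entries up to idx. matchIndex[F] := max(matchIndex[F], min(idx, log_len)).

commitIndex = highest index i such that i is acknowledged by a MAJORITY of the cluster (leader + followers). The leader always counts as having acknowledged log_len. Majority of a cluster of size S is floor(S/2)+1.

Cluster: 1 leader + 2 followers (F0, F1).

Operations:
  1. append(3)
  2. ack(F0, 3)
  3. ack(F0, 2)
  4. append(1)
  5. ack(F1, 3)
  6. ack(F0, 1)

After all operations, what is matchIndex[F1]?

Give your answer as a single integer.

Answer: 3

Derivation:
Op 1: append 3 -> log_len=3
Op 2: F0 acks idx 3 -> match: F0=3 F1=0; commitIndex=3
Op 3: F0 acks idx 2 -> match: F0=3 F1=0; commitIndex=3
Op 4: append 1 -> log_len=4
Op 5: F1 acks idx 3 -> match: F0=3 F1=3; commitIndex=3
Op 6: F0 acks idx 1 -> match: F0=3 F1=3; commitIndex=3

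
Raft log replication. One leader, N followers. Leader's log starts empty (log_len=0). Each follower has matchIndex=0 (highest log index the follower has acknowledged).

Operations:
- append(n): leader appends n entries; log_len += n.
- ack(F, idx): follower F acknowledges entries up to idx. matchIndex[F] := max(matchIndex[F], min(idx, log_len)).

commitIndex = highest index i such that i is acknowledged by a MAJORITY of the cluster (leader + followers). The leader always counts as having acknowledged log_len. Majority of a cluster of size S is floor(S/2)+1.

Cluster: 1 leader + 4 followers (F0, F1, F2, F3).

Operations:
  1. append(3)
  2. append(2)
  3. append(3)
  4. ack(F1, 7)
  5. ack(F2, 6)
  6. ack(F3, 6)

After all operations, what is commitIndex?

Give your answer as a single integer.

Answer: 6

Derivation:
Op 1: append 3 -> log_len=3
Op 2: append 2 -> log_len=5
Op 3: append 3 -> log_len=8
Op 4: F1 acks idx 7 -> match: F0=0 F1=7 F2=0 F3=0; commitIndex=0
Op 5: F2 acks idx 6 -> match: F0=0 F1=7 F2=6 F3=0; commitIndex=6
Op 6: F3 acks idx 6 -> match: F0=0 F1=7 F2=6 F3=6; commitIndex=6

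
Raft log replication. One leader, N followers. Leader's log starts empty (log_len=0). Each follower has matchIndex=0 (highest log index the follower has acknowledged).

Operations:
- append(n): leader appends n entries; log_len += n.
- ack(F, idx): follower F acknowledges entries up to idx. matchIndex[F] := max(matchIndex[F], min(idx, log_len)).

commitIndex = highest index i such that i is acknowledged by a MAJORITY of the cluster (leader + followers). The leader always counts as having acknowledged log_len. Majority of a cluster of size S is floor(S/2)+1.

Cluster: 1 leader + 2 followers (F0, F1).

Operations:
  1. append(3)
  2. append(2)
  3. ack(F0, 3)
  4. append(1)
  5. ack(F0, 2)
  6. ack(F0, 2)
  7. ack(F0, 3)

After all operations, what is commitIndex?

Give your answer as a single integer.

Op 1: append 3 -> log_len=3
Op 2: append 2 -> log_len=5
Op 3: F0 acks idx 3 -> match: F0=3 F1=0; commitIndex=3
Op 4: append 1 -> log_len=6
Op 5: F0 acks idx 2 -> match: F0=3 F1=0; commitIndex=3
Op 6: F0 acks idx 2 -> match: F0=3 F1=0; commitIndex=3
Op 7: F0 acks idx 3 -> match: F0=3 F1=0; commitIndex=3

Answer: 3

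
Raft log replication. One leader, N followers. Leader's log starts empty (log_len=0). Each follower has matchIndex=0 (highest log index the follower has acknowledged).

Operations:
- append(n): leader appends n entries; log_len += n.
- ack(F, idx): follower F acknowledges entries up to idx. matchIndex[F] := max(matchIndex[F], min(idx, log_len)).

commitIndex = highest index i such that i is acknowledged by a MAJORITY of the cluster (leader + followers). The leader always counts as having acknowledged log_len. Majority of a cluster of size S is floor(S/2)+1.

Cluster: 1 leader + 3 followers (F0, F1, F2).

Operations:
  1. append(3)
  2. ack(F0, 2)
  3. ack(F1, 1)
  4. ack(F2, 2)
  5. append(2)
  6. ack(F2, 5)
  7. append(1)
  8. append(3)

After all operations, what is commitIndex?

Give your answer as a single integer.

Op 1: append 3 -> log_len=3
Op 2: F0 acks idx 2 -> match: F0=2 F1=0 F2=0; commitIndex=0
Op 3: F1 acks idx 1 -> match: F0=2 F1=1 F2=0; commitIndex=1
Op 4: F2 acks idx 2 -> match: F0=2 F1=1 F2=2; commitIndex=2
Op 5: append 2 -> log_len=5
Op 6: F2 acks idx 5 -> match: F0=2 F1=1 F2=5; commitIndex=2
Op 7: append 1 -> log_len=6
Op 8: append 3 -> log_len=9

Answer: 2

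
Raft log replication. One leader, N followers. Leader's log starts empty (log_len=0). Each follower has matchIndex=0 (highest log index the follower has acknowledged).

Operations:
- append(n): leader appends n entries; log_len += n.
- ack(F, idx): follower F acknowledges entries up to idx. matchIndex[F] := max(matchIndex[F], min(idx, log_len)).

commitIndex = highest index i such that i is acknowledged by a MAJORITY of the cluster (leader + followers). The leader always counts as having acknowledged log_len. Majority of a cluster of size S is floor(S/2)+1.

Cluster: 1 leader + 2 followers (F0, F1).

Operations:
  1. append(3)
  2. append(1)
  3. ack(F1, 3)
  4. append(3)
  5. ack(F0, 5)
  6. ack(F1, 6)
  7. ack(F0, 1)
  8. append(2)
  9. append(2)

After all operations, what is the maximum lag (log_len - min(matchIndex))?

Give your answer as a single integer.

Op 1: append 3 -> log_len=3
Op 2: append 1 -> log_len=4
Op 3: F1 acks idx 3 -> match: F0=0 F1=3; commitIndex=3
Op 4: append 3 -> log_len=7
Op 5: F0 acks idx 5 -> match: F0=5 F1=3; commitIndex=5
Op 6: F1 acks idx 6 -> match: F0=5 F1=6; commitIndex=6
Op 7: F0 acks idx 1 -> match: F0=5 F1=6; commitIndex=6
Op 8: append 2 -> log_len=9
Op 9: append 2 -> log_len=11

Answer: 6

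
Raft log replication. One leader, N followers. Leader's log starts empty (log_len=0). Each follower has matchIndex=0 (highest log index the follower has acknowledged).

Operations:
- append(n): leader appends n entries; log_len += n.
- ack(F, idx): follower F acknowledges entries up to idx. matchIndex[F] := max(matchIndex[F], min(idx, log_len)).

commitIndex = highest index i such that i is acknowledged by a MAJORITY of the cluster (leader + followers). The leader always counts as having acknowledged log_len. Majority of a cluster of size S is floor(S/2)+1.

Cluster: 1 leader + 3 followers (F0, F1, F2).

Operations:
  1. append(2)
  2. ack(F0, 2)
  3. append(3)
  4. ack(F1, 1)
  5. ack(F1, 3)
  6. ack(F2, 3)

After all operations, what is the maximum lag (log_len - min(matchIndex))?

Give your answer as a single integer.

Answer: 3

Derivation:
Op 1: append 2 -> log_len=2
Op 2: F0 acks idx 2 -> match: F0=2 F1=0 F2=0; commitIndex=0
Op 3: append 3 -> log_len=5
Op 4: F1 acks idx 1 -> match: F0=2 F1=1 F2=0; commitIndex=1
Op 5: F1 acks idx 3 -> match: F0=2 F1=3 F2=0; commitIndex=2
Op 6: F2 acks idx 3 -> match: F0=2 F1=3 F2=3; commitIndex=3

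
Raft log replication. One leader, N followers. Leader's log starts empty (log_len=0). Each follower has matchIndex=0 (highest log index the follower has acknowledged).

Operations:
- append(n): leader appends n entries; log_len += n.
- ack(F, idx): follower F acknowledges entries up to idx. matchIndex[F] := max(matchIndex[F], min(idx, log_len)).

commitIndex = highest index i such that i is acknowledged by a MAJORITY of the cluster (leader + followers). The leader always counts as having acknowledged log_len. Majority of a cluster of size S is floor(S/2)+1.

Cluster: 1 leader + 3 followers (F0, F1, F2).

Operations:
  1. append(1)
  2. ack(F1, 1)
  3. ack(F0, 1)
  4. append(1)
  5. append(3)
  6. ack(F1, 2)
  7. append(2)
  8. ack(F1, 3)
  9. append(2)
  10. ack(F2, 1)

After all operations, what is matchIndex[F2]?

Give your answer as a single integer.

Op 1: append 1 -> log_len=1
Op 2: F1 acks idx 1 -> match: F0=0 F1=1 F2=0; commitIndex=0
Op 3: F0 acks idx 1 -> match: F0=1 F1=1 F2=0; commitIndex=1
Op 4: append 1 -> log_len=2
Op 5: append 3 -> log_len=5
Op 6: F1 acks idx 2 -> match: F0=1 F1=2 F2=0; commitIndex=1
Op 7: append 2 -> log_len=7
Op 8: F1 acks idx 3 -> match: F0=1 F1=3 F2=0; commitIndex=1
Op 9: append 2 -> log_len=9
Op 10: F2 acks idx 1 -> match: F0=1 F1=3 F2=1; commitIndex=1

Answer: 1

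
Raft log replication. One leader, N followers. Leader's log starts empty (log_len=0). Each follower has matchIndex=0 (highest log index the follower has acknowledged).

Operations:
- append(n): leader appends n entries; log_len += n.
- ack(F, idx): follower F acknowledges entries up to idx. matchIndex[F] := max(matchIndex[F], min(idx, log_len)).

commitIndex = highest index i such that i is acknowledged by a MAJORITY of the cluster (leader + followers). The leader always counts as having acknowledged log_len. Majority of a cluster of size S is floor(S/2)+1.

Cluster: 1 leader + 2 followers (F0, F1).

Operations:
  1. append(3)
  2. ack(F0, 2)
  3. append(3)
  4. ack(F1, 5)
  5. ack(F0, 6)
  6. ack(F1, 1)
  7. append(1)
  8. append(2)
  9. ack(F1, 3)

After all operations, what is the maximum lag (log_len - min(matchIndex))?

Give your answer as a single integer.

Op 1: append 3 -> log_len=3
Op 2: F0 acks idx 2 -> match: F0=2 F1=0; commitIndex=2
Op 3: append 3 -> log_len=6
Op 4: F1 acks idx 5 -> match: F0=2 F1=5; commitIndex=5
Op 5: F0 acks idx 6 -> match: F0=6 F1=5; commitIndex=6
Op 6: F1 acks idx 1 -> match: F0=6 F1=5; commitIndex=6
Op 7: append 1 -> log_len=7
Op 8: append 2 -> log_len=9
Op 9: F1 acks idx 3 -> match: F0=6 F1=5; commitIndex=6

Answer: 4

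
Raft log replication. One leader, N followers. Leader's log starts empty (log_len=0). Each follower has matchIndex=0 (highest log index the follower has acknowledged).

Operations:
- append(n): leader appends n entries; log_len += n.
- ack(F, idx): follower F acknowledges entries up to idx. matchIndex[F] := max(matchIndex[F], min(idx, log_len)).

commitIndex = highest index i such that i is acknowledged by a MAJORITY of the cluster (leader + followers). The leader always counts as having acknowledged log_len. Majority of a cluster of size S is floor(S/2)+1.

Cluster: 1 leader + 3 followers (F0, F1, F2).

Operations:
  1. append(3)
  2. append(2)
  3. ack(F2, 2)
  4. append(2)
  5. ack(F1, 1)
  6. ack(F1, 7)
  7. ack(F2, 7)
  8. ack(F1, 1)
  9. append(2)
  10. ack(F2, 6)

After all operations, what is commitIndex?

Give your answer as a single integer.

Answer: 7

Derivation:
Op 1: append 3 -> log_len=3
Op 2: append 2 -> log_len=5
Op 3: F2 acks idx 2 -> match: F0=0 F1=0 F2=2; commitIndex=0
Op 4: append 2 -> log_len=7
Op 5: F1 acks idx 1 -> match: F0=0 F1=1 F2=2; commitIndex=1
Op 6: F1 acks idx 7 -> match: F0=0 F1=7 F2=2; commitIndex=2
Op 7: F2 acks idx 7 -> match: F0=0 F1=7 F2=7; commitIndex=7
Op 8: F1 acks idx 1 -> match: F0=0 F1=7 F2=7; commitIndex=7
Op 9: append 2 -> log_len=9
Op 10: F2 acks idx 6 -> match: F0=0 F1=7 F2=7; commitIndex=7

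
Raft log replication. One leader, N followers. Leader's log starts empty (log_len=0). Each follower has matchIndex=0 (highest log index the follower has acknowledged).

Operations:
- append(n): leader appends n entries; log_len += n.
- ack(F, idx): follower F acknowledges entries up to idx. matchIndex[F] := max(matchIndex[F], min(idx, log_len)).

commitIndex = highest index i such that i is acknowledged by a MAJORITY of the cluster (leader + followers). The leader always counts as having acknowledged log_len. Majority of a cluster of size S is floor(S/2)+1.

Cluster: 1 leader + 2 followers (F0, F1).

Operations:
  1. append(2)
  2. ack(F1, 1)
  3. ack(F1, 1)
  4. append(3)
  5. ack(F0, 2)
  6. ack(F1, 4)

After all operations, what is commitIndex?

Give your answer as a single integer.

Op 1: append 2 -> log_len=2
Op 2: F1 acks idx 1 -> match: F0=0 F1=1; commitIndex=1
Op 3: F1 acks idx 1 -> match: F0=0 F1=1; commitIndex=1
Op 4: append 3 -> log_len=5
Op 5: F0 acks idx 2 -> match: F0=2 F1=1; commitIndex=2
Op 6: F1 acks idx 4 -> match: F0=2 F1=4; commitIndex=4

Answer: 4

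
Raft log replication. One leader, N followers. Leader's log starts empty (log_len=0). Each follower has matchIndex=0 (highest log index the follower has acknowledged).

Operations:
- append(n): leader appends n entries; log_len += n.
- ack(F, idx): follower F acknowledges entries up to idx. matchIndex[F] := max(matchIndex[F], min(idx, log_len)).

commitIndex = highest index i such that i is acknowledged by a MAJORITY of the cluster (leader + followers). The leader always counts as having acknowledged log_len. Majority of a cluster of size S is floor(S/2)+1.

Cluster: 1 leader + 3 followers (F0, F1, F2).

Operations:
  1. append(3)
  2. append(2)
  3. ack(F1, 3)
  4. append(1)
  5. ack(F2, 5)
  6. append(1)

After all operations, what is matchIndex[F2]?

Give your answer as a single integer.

Answer: 5

Derivation:
Op 1: append 3 -> log_len=3
Op 2: append 2 -> log_len=5
Op 3: F1 acks idx 3 -> match: F0=0 F1=3 F2=0; commitIndex=0
Op 4: append 1 -> log_len=6
Op 5: F2 acks idx 5 -> match: F0=0 F1=3 F2=5; commitIndex=3
Op 6: append 1 -> log_len=7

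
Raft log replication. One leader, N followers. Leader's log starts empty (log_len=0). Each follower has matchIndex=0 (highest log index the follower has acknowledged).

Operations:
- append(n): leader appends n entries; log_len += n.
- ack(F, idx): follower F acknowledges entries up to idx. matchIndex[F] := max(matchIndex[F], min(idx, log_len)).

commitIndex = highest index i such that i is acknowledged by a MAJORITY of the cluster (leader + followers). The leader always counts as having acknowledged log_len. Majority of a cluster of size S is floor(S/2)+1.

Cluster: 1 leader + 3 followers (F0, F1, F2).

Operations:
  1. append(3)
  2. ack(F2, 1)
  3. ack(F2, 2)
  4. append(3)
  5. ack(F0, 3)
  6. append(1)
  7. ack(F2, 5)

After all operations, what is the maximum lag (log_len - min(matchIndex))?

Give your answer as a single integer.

Op 1: append 3 -> log_len=3
Op 2: F2 acks idx 1 -> match: F0=0 F1=0 F2=1; commitIndex=0
Op 3: F2 acks idx 2 -> match: F0=0 F1=0 F2=2; commitIndex=0
Op 4: append 3 -> log_len=6
Op 5: F0 acks idx 3 -> match: F0=3 F1=0 F2=2; commitIndex=2
Op 6: append 1 -> log_len=7
Op 7: F2 acks idx 5 -> match: F0=3 F1=0 F2=5; commitIndex=3

Answer: 7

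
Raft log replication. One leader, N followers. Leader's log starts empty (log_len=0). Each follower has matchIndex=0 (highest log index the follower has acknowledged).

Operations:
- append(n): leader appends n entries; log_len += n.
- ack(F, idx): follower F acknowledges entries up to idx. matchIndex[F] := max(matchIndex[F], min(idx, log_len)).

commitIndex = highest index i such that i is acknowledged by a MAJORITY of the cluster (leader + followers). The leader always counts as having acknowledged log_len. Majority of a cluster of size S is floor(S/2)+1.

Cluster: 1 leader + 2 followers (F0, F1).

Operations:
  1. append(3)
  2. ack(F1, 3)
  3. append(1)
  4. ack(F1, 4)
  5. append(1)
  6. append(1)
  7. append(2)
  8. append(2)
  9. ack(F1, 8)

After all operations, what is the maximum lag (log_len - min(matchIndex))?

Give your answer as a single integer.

Op 1: append 3 -> log_len=3
Op 2: F1 acks idx 3 -> match: F0=0 F1=3; commitIndex=3
Op 3: append 1 -> log_len=4
Op 4: F1 acks idx 4 -> match: F0=0 F1=4; commitIndex=4
Op 5: append 1 -> log_len=5
Op 6: append 1 -> log_len=6
Op 7: append 2 -> log_len=8
Op 8: append 2 -> log_len=10
Op 9: F1 acks idx 8 -> match: F0=0 F1=8; commitIndex=8

Answer: 10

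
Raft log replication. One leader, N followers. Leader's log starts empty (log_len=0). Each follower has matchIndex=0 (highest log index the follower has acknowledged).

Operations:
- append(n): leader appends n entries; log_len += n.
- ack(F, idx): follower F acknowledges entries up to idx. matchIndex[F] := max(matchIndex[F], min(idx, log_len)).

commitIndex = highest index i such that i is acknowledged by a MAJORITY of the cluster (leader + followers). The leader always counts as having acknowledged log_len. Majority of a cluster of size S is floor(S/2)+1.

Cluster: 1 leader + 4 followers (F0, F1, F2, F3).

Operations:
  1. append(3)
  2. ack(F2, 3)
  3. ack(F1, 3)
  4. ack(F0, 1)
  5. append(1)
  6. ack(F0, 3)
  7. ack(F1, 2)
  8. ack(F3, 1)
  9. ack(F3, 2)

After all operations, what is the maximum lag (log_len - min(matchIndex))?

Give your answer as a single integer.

Op 1: append 3 -> log_len=3
Op 2: F2 acks idx 3 -> match: F0=0 F1=0 F2=3 F3=0; commitIndex=0
Op 3: F1 acks idx 3 -> match: F0=0 F1=3 F2=3 F3=0; commitIndex=3
Op 4: F0 acks idx 1 -> match: F0=1 F1=3 F2=3 F3=0; commitIndex=3
Op 5: append 1 -> log_len=4
Op 6: F0 acks idx 3 -> match: F0=3 F1=3 F2=3 F3=0; commitIndex=3
Op 7: F1 acks idx 2 -> match: F0=3 F1=3 F2=3 F3=0; commitIndex=3
Op 8: F3 acks idx 1 -> match: F0=3 F1=3 F2=3 F3=1; commitIndex=3
Op 9: F3 acks idx 2 -> match: F0=3 F1=3 F2=3 F3=2; commitIndex=3

Answer: 2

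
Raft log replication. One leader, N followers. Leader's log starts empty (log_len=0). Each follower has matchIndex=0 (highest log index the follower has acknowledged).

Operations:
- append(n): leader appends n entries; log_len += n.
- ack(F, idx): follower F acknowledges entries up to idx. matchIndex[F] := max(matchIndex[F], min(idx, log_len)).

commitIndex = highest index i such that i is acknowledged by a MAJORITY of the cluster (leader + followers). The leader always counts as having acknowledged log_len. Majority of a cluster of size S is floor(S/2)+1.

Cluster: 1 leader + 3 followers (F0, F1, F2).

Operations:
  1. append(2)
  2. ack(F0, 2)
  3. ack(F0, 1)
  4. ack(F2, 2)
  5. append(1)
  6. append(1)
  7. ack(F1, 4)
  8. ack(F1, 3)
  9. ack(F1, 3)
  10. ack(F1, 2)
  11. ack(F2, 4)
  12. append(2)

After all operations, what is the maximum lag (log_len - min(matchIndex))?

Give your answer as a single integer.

Op 1: append 2 -> log_len=2
Op 2: F0 acks idx 2 -> match: F0=2 F1=0 F2=0; commitIndex=0
Op 3: F0 acks idx 1 -> match: F0=2 F1=0 F2=0; commitIndex=0
Op 4: F2 acks idx 2 -> match: F0=2 F1=0 F2=2; commitIndex=2
Op 5: append 1 -> log_len=3
Op 6: append 1 -> log_len=4
Op 7: F1 acks idx 4 -> match: F0=2 F1=4 F2=2; commitIndex=2
Op 8: F1 acks idx 3 -> match: F0=2 F1=4 F2=2; commitIndex=2
Op 9: F1 acks idx 3 -> match: F0=2 F1=4 F2=2; commitIndex=2
Op 10: F1 acks idx 2 -> match: F0=2 F1=4 F2=2; commitIndex=2
Op 11: F2 acks idx 4 -> match: F0=2 F1=4 F2=4; commitIndex=4
Op 12: append 2 -> log_len=6

Answer: 4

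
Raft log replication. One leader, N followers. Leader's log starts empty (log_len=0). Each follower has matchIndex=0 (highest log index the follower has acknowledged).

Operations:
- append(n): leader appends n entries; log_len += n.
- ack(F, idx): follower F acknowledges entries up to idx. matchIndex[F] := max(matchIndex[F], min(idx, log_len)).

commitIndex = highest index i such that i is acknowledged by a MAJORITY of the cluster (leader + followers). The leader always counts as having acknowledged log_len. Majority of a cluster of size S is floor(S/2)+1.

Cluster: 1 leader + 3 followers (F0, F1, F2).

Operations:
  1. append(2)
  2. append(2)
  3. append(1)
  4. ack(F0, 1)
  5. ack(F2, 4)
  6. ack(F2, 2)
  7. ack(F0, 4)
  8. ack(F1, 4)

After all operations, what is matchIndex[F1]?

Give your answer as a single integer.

Answer: 4

Derivation:
Op 1: append 2 -> log_len=2
Op 2: append 2 -> log_len=4
Op 3: append 1 -> log_len=5
Op 4: F0 acks idx 1 -> match: F0=1 F1=0 F2=0; commitIndex=0
Op 5: F2 acks idx 4 -> match: F0=1 F1=0 F2=4; commitIndex=1
Op 6: F2 acks idx 2 -> match: F0=1 F1=0 F2=4; commitIndex=1
Op 7: F0 acks idx 4 -> match: F0=4 F1=0 F2=4; commitIndex=4
Op 8: F1 acks idx 4 -> match: F0=4 F1=4 F2=4; commitIndex=4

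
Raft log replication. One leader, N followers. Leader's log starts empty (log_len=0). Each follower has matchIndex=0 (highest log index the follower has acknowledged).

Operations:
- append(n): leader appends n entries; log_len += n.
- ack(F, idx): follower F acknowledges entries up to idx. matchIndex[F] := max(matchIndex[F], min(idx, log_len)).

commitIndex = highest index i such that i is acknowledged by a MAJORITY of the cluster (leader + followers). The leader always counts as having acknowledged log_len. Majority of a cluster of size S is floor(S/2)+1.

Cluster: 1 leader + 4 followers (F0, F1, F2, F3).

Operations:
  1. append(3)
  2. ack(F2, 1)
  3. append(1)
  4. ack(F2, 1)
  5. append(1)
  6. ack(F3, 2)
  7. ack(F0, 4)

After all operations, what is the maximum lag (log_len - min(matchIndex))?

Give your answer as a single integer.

Op 1: append 3 -> log_len=3
Op 2: F2 acks idx 1 -> match: F0=0 F1=0 F2=1 F3=0; commitIndex=0
Op 3: append 1 -> log_len=4
Op 4: F2 acks idx 1 -> match: F0=0 F1=0 F2=1 F3=0; commitIndex=0
Op 5: append 1 -> log_len=5
Op 6: F3 acks idx 2 -> match: F0=0 F1=0 F2=1 F3=2; commitIndex=1
Op 7: F0 acks idx 4 -> match: F0=4 F1=0 F2=1 F3=2; commitIndex=2

Answer: 5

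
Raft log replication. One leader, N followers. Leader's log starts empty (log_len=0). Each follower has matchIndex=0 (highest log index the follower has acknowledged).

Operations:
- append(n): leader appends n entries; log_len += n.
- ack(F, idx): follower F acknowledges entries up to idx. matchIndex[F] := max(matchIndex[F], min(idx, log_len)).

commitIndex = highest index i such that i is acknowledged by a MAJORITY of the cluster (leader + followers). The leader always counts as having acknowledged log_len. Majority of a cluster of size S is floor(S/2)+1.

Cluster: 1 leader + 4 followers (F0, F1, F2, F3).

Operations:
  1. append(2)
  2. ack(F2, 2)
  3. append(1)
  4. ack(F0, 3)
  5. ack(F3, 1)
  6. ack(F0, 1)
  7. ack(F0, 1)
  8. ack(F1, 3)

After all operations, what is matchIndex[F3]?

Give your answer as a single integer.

Answer: 1

Derivation:
Op 1: append 2 -> log_len=2
Op 2: F2 acks idx 2 -> match: F0=0 F1=0 F2=2 F3=0; commitIndex=0
Op 3: append 1 -> log_len=3
Op 4: F0 acks idx 3 -> match: F0=3 F1=0 F2=2 F3=0; commitIndex=2
Op 5: F3 acks idx 1 -> match: F0=3 F1=0 F2=2 F3=1; commitIndex=2
Op 6: F0 acks idx 1 -> match: F0=3 F1=0 F2=2 F3=1; commitIndex=2
Op 7: F0 acks idx 1 -> match: F0=3 F1=0 F2=2 F3=1; commitIndex=2
Op 8: F1 acks idx 3 -> match: F0=3 F1=3 F2=2 F3=1; commitIndex=3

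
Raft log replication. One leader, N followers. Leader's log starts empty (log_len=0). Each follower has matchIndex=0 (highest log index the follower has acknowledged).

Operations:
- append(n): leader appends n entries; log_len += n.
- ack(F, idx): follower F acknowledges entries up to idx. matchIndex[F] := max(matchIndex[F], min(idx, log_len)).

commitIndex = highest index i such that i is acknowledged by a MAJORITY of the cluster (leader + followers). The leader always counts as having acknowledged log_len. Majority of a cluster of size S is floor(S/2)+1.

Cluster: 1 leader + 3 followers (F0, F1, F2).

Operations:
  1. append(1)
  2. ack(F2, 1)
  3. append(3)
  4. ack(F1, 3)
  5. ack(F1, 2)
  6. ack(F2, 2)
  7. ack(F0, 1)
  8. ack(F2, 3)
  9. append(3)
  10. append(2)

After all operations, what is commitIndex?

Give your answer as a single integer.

Answer: 3

Derivation:
Op 1: append 1 -> log_len=1
Op 2: F2 acks idx 1 -> match: F0=0 F1=0 F2=1; commitIndex=0
Op 3: append 3 -> log_len=4
Op 4: F1 acks idx 3 -> match: F0=0 F1=3 F2=1; commitIndex=1
Op 5: F1 acks idx 2 -> match: F0=0 F1=3 F2=1; commitIndex=1
Op 6: F2 acks idx 2 -> match: F0=0 F1=3 F2=2; commitIndex=2
Op 7: F0 acks idx 1 -> match: F0=1 F1=3 F2=2; commitIndex=2
Op 8: F2 acks idx 3 -> match: F0=1 F1=3 F2=3; commitIndex=3
Op 9: append 3 -> log_len=7
Op 10: append 2 -> log_len=9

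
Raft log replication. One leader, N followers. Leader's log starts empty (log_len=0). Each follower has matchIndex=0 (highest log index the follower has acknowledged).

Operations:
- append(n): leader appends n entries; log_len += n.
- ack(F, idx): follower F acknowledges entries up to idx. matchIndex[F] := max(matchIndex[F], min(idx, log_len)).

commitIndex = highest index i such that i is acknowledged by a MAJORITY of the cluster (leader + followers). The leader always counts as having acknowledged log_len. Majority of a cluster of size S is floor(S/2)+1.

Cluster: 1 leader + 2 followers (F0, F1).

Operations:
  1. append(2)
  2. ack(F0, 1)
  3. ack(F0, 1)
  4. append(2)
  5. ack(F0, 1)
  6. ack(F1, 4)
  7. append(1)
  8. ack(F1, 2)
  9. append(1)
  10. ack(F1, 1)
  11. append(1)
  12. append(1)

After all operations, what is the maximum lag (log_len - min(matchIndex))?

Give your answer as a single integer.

Answer: 7

Derivation:
Op 1: append 2 -> log_len=2
Op 2: F0 acks idx 1 -> match: F0=1 F1=0; commitIndex=1
Op 3: F0 acks idx 1 -> match: F0=1 F1=0; commitIndex=1
Op 4: append 2 -> log_len=4
Op 5: F0 acks idx 1 -> match: F0=1 F1=0; commitIndex=1
Op 6: F1 acks idx 4 -> match: F0=1 F1=4; commitIndex=4
Op 7: append 1 -> log_len=5
Op 8: F1 acks idx 2 -> match: F0=1 F1=4; commitIndex=4
Op 9: append 1 -> log_len=6
Op 10: F1 acks idx 1 -> match: F0=1 F1=4; commitIndex=4
Op 11: append 1 -> log_len=7
Op 12: append 1 -> log_len=8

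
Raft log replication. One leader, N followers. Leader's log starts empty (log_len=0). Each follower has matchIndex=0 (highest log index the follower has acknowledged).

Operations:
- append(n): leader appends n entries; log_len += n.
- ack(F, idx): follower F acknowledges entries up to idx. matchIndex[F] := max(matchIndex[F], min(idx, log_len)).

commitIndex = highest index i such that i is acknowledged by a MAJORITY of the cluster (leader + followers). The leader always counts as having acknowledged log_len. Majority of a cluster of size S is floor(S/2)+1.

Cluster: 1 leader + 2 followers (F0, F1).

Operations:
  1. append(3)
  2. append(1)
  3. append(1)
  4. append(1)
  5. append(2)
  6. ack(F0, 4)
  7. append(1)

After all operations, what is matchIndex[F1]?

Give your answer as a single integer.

Op 1: append 3 -> log_len=3
Op 2: append 1 -> log_len=4
Op 3: append 1 -> log_len=5
Op 4: append 1 -> log_len=6
Op 5: append 2 -> log_len=8
Op 6: F0 acks idx 4 -> match: F0=4 F1=0; commitIndex=4
Op 7: append 1 -> log_len=9

Answer: 0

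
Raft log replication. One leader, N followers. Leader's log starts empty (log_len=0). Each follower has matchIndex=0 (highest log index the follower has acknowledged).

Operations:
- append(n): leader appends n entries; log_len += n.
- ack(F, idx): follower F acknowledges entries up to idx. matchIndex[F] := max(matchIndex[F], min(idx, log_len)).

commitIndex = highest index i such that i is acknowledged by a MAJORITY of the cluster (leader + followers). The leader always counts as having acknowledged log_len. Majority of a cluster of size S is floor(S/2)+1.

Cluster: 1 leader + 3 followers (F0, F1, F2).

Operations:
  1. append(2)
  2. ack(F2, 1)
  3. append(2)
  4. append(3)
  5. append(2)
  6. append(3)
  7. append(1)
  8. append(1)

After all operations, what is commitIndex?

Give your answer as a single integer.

Op 1: append 2 -> log_len=2
Op 2: F2 acks idx 1 -> match: F0=0 F1=0 F2=1; commitIndex=0
Op 3: append 2 -> log_len=4
Op 4: append 3 -> log_len=7
Op 5: append 2 -> log_len=9
Op 6: append 3 -> log_len=12
Op 7: append 1 -> log_len=13
Op 8: append 1 -> log_len=14

Answer: 0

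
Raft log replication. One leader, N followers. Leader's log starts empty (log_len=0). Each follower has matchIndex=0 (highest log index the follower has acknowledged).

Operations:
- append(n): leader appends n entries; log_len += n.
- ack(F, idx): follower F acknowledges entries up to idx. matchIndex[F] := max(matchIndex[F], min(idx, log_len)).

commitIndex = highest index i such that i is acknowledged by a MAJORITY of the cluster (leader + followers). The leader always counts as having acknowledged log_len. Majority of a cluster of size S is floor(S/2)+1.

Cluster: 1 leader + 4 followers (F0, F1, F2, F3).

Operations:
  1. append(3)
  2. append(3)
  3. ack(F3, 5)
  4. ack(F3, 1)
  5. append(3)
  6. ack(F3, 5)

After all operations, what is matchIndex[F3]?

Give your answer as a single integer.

Op 1: append 3 -> log_len=3
Op 2: append 3 -> log_len=6
Op 3: F3 acks idx 5 -> match: F0=0 F1=0 F2=0 F3=5; commitIndex=0
Op 4: F3 acks idx 1 -> match: F0=0 F1=0 F2=0 F3=5; commitIndex=0
Op 5: append 3 -> log_len=9
Op 6: F3 acks idx 5 -> match: F0=0 F1=0 F2=0 F3=5; commitIndex=0

Answer: 5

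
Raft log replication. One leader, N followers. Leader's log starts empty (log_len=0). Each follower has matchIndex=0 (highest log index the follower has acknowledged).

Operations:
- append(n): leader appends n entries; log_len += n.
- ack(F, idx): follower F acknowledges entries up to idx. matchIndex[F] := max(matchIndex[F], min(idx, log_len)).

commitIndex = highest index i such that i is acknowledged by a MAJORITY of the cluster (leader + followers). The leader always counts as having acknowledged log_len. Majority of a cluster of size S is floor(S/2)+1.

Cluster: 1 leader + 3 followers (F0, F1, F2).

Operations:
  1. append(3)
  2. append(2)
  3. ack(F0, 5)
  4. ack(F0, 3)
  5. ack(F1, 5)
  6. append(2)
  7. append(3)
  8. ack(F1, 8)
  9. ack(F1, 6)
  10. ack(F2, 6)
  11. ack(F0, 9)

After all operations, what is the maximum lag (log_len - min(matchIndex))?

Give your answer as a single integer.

Op 1: append 3 -> log_len=3
Op 2: append 2 -> log_len=5
Op 3: F0 acks idx 5 -> match: F0=5 F1=0 F2=0; commitIndex=0
Op 4: F0 acks idx 3 -> match: F0=5 F1=0 F2=0; commitIndex=0
Op 5: F1 acks idx 5 -> match: F0=5 F1=5 F2=0; commitIndex=5
Op 6: append 2 -> log_len=7
Op 7: append 3 -> log_len=10
Op 8: F1 acks idx 8 -> match: F0=5 F1=8 F2=0; commitIndex=5
Op 9: F1 acks idx 6 -> match: F0=5 F1=8 F2=0; commitIndex=5
Op 10: F2 acks idx 6 -> match: F0=5 F1=8 F2=6; commitIndex=6
Op 11: F0 acks idx 9 -> match: F0=9 F1=8 F2=6; commitIndex=8

Answer: 4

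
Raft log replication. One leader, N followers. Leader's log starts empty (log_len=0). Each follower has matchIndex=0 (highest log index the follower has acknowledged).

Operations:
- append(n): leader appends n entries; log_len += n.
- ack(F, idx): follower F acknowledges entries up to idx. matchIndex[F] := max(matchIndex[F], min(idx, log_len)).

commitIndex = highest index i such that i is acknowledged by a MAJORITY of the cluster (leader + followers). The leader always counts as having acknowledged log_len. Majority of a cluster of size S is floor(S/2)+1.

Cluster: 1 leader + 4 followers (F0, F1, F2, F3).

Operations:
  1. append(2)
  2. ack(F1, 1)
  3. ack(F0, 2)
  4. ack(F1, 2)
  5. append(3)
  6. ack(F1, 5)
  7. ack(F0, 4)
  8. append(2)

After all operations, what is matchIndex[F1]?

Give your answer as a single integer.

Op 1: append 2 -> log_len=2
Op 2: F1 acks idx 1 -> match: F0=0 F1=1 F2=0 F3=0; commitIndex=0
Op 3: F0 acks idx 2 -> match: F0=2 F1=1 F2=0 F3=0; commitIndex=1
Op 4: F1 acks idx 2 -> match: F0=2 F1=2 F2=0 F3=0; commitIndex=2
Op 5: append 3 -> log_len=5
Op 6: F1 acks idx 5 -> match: F0=2 F1=5 F2=0 F3=0; commitIndex=2
Op 7: F0 acks idx 4 -> match: F0=4 F1=5 F2=0 F3=0; commitIndex=4
Op 8: append 2 -> log_len=7

Answer: 5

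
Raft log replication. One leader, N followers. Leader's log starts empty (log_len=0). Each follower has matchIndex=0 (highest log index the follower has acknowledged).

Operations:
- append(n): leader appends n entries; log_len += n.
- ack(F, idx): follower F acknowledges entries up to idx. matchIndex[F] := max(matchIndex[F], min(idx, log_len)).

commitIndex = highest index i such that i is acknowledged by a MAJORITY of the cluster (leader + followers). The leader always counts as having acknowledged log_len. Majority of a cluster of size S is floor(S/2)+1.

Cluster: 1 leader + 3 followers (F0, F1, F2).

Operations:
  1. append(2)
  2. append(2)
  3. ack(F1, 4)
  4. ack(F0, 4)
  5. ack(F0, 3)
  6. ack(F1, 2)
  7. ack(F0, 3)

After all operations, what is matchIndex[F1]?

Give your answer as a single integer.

Answer: 4

Derivation:
Op 1: append 2 -> log_len=2
Op 2: append 2 -> log_len=4
Op 3: F1 acks idx 4 -> match: F0=0 F1=4 F2=0; commitIndex=0
Op 4: F0 acks idx 4 -> match: F0=4 F1=4 F2=0; commitIndex=4
Op 5: F0 acks idx 3 -> match: F0=4 F1=4 F2=0; commitIndex=4
Op 6: F1 acks idx 2 -> match: F0=4 F1=4 F2=0; commitIndex=4
Op 7: F0 acks idx 3 -> match: F0=4 F1=4 F2=0; commitIndex=4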